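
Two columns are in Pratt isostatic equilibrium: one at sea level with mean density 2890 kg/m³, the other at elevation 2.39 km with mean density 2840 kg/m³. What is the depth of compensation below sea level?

136 km

ρ_ref D = ρ (D + h) → D (ρ_ref − ρ) = ρ h.
D = ρ h/(ρ_ref − ρ) = 2840 × 2.39 km/(2890 − 2840) = 136 km.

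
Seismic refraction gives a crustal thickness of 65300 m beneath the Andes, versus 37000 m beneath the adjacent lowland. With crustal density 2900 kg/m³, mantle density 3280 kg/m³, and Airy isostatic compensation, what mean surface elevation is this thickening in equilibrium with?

3280 m

Excess crust Δ = 65300 m − 37000 m = 28300 m, split between elevation h and root r with h + r = Δ.
Airy balance ρ_c h = (ρ_m − ρ_c) r gives r = h ρ_c/(ρ_m − ρ_c), so h (1 + ρ_c/(ρ_m − ρ_c)) = Δ, i.e. h = Δ (ρ_m − ρ_c)/ρ_m.
h = 28300 m × 380/3280 = 3280 m.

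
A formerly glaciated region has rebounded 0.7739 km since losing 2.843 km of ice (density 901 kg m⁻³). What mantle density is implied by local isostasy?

3310 kg m⁻³

ρ_m = ρ_ice t / u = 901 × 2.843 km/0.7739 km = 3310 kg m⁻³.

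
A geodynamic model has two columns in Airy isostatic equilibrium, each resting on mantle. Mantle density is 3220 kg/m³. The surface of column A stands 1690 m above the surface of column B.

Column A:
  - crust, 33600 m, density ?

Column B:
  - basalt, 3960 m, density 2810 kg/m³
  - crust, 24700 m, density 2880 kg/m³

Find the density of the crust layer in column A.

2760 kg/m³

Take the compensation level at the base of the deeper column (depth z_c below the surface of column A) and equate Σ ρ_i t_i down to z_c; mantle fills any gap and the z_c terms cancel.
Column A: 33600×ρ + (z_c − 33600)×3220
Column B: 1690×0 + 3960×2810 + 24700×2880 + (z_c − 1690 − 28660)×3220
The z_c×3220 term appears on both sides and cancels. Collect the known terms of each column as K = Σ(ρt)_known − 3220 × (depth of known layers): K_A = 0 − 3220×33600 = −108192000; K_B = 82263600 − 3220×(1690 + 28660) = −15463400.
Balance: K_A + 33600×ρ = K_B, so ρ = (K_B − K_A)/33600 = 92728600/33600 = 2760 kg/m³.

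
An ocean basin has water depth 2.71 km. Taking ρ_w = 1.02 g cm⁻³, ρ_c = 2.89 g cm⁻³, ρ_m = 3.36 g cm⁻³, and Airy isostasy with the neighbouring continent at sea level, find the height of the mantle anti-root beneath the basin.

Equating mass per unit area of the two columns: replacing crust with seawater at the top is compensated by replacing crust with mantle at the base: d (ρ_c − ρ_w) = a (ρ_m − ρ_c).
a = d (ρ_c − ρ_w)/(ρ_m − ρ_c) = 2.71 km × 1.87/0.47 = 10.8 km.

10.8 km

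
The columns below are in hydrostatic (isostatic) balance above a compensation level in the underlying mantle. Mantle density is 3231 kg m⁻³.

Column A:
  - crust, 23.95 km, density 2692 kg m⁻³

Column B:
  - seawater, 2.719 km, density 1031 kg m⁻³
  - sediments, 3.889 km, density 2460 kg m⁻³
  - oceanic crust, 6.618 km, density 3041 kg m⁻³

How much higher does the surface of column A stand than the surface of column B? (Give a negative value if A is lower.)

0.827 km

For any compensation level in the mantle, the mantle terms cancel and isostasy reduces to e = (Σt_A − Σt_B) − (Σ(ρt)_A − Σ(ρt)_B) / ρ_m.
Σt_A = 23.95 km; Σt_B = 13.226 km; Σ(ρt)_A = 64473.4; Σ(ρt)_B = 32495.567 (in km·kg m⁻³).
e = (23.95 − 13.226) − (64473.4 − 32495.567) / 3231 = 0.827 km.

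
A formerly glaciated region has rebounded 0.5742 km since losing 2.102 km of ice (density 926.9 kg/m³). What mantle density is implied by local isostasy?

3390 kg/m³

ρ_m = ρ_ice t / u = 926.9 × 2.102 km/0.5742 km = 3390 kg/m³.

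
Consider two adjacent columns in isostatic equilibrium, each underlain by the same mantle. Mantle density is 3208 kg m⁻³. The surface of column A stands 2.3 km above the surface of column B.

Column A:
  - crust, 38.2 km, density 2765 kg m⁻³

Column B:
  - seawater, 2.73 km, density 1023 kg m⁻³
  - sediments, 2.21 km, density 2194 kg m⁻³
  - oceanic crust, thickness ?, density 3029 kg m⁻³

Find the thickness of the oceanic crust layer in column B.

7.48 km

Take the compensation level at the base of the deeper column (depth z_c below the surface of column A) and equate Σ ρ_i t_i down to z_c; mantle fills any gap and the z_c terms cancel.
Column A: 38.2×2765 + (z_c − 38.2)×3208
Column B: 2.3×0 + 2.73×1023 + 2.21×2194 + x×3029 + (z_c − 2.3 − 4.94 − x)×3208
The z_c×3208 term appears on both sides and cancels. Collect the known terms of each column as K = Σ(ρt)_known − 3208 × (depth of known layers): K_A = 105623 − 3208×38.2 = −16922.6; K_B = 7641.53 − 3208×(2.3 + 4.94) = −15584.39.
Balance: K_A = K_B − x×(3208 − 3029), so x = (K_B − K_A)/(3208 − 3029) = 1338.21/179 = 7.48 km.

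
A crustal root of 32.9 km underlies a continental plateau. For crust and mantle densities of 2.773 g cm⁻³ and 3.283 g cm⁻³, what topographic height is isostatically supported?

6.05 km

In Airy isostatic equilibrium: ρ_c h = (ρ_m − ρ_c) r.
h = r (ρ_m − ρ_c) / ρ_c = 32.9 km × (3.283 − 2.773) / 2.773 = 6.05 km.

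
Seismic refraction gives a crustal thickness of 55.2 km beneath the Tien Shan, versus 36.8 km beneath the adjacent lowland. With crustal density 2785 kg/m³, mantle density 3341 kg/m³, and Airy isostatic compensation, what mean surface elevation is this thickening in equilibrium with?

3.06 km

Excess crust Δ = 55.2 km − 36.8 km = 18.4 km, split between elevation h and root r with h + r = Δ.
Airy balance ρ_c h = (ρ_m − ρ_c) r gives r = h ρ_c/(ρ_m − ρ_c), so h (1 + ρ_c/(ρ_m − ρ_c)) = Δ, i.e. h = Δ (ρ_m − ρ_c)/ρ_m.
h = 18.4 km × 556/3341 = 3.06 km.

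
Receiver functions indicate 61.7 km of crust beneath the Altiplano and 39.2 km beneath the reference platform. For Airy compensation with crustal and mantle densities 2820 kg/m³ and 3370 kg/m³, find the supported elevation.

Excess crust Δ = 61.7 km − 39.2 km = 22.5 km, split between elevation h and root r with h + r = Δ.
Airy balance ρ_c h = (ρ_m − ρ_c) r gives r = h ρ_c/(ρ_m − ρ_c), so h (1 + ρ_c/(ρ_m − ρ_c)) = Δ, i.e. h = Δ (ρ_m − ρ_c)/ρ_m.
h = 22.5 km × 550/3370 = 3.67 km.

3.67 km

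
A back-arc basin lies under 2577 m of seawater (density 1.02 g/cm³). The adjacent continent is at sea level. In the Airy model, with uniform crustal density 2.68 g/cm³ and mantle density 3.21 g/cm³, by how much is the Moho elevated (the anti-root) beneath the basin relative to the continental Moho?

Balancing pressure at the compensation depth: replacing crust with seawater at the top is compensated by replacing crust with mantle at the base: d (ρ_c − ρ_w) = a (ρ_m − ρ_c).
a = d (ρ_c − ρ_w)/(ρ_m − ρ_c) = 2577 m × 1.66/0.53 = 8070 m.

8070 m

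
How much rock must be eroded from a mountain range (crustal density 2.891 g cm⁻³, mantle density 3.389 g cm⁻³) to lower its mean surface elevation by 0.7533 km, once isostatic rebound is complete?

5.13 km

Net drop Δ = e − u = e − e ρ_c/ρ_m = e (ρ_m − ρ_c)/ρ_m.
e = Δ ρ_m/(ρ_m − ρ_c) = 0.7533 km × 3.389/0.498 = 5.13 km.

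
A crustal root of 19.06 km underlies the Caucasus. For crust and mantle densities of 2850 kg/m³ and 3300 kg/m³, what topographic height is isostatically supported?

In Airy isostatic equilibrium: ρ_c h = (ρ_m − ρ_c) r.
h = r (ρ_m − ρ_c) / ρ_c = 19.06 km × (3300 − 2850) / 2850 = 3.01 km.

3.01 km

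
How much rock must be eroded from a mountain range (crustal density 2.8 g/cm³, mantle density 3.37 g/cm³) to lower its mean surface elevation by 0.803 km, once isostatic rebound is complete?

4.75 km

Net drop Δ = e − u = e − e ρ_c/ρ_m = e (ρ_m − ρ_c)/ρ_m.
e = Δ ρ_m/(ρ_m − ρ_c) = 0.803 km × 3.37/0.57 = 4.75 km.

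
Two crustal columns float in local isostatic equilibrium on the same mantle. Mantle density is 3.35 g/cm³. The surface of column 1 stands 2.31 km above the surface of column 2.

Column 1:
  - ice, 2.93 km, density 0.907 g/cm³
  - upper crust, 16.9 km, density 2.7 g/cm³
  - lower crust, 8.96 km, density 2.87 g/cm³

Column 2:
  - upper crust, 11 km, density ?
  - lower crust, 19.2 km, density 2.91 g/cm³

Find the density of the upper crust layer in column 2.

2.78 g/cm³

Take the compensation level at the base of the deeper column (depth z_c below the surface of column 1) and equate Σ ρ_i t_i down to z_c; mantle fills any gap and the z_c terms cancel.
Column 1: 2.93×0.907 + 16.9×2.7 + 8.96×2.87 + (z_c − 28.79)×3.35
Column 2: 2.31×0 + 11×ρ + 19.2×2.91 + (z_c − 2.31 − 30.2)×3.35
The z_c×3.35 term appears on both sides and cancels. Collect the known terms of each column as K = Σ(ρt)_known − 3.35 × (depth of known layers): K_1 = 74.00271 − 3.35×28.79 = −22.44379; K_2 = 55.872 − 3.35×(2.31 + 30.2) = −53.0365.
Balance: K_1 = K_2 + 11×ρ, so ρ = (K_1 − K_2)/11 = 30.5927/11 = 2.78 g/cm³.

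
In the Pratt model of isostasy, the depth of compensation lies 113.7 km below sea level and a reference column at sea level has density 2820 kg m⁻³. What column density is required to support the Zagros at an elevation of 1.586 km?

Pratt balance: ρ_ref D = ρ (D + h).
ρ = ρ_ref D/(D + h) = 2820 × 113.7 km/(113.7 km + 1.586 km) = 2780 kg m⁻³.

2780 kg m⁻³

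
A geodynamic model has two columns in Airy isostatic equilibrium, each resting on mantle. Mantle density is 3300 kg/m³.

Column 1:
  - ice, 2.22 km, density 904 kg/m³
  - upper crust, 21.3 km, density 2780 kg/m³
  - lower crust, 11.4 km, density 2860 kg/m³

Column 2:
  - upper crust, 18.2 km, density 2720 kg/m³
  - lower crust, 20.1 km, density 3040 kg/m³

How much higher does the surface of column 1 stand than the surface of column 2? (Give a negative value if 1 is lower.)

1.71 km

For any compensation level in the mantle, the mantle terms cancel and isostasy reduces to e = (Σt_1 − Σt_2) − (Σ(ρt)_1 − Σ(ρt)_2) / ρ_m.
Σt_1 = 34.92 km; Σt_2 = 38.3 km; Σ(ρt)_1 = 93824.88; Σ(ρt)_2 = 110608 (in km·kg/m³).
e = (34.92 − 38.3) − (93824.88 − 110608) / 3300 = 1.71 km.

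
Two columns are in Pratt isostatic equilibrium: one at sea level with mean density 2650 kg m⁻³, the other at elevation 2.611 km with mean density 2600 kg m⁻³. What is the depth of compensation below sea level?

ρ_ref D = ρ (D + h) → D (ρ_ref − ρ) = ρ h.
D = ρ h/(ρ_ref − ρ) = 2600 × 2.611 km/(2650 − 2600) = 136 km.

136 km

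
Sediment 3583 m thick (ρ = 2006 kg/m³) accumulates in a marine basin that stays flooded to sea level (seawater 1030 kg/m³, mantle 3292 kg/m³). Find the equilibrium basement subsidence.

Submarine loading: the sediment displaces seawater, and the subsidence is in turn flooded, so s (ρ_m − ρ_w) = t (ρ_sed − ρ_w).
s = 3583 m × (2006 − 1030) / (3292 − 1030) = 1550 m.

1550 m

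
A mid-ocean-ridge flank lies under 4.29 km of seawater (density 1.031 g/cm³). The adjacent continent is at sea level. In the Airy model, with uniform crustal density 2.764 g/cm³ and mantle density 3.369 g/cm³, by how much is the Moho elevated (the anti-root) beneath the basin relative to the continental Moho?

12.3 km

Isostatic balance requires: replacing crust with seawater at the top is compensated by replacing crust with mantle at the base: d (ρ_c − ρ_w) = a (ρ_m − ρ_c).
a = d (ρ_c − ρ_w)/(ρ_m − ρ_c) = 4.29 km × 1.733/0.605 = 12.3 km.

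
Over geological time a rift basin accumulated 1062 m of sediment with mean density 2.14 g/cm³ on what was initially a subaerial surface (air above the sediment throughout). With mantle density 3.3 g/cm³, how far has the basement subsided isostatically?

Subaerial load: s = t ρ_sed / ρ_m = 1062 m × 2.14/3.3 = 689 m.

689 m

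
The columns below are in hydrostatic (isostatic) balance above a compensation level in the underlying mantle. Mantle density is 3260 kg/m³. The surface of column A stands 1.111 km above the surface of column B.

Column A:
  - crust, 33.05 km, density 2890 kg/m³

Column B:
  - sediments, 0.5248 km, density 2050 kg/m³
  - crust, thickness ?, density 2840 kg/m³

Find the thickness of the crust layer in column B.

19 km

Take the compensation level at the base of the deeper column (depth z_c below the surface of column A) and equate Σ ρ_i t_i down to z_c; mantle fills any gap and the z_c terms cancel.
Column A: 33.05×2890 + (z_c − 33.05)×3260
Column B: 1.111×0 + 0.5248×2050 + x×2840 + (z_c − 1.111 − 0.5248 − x)×3260
The z_c×3260 term appears on both sides and cancels. Collect the known terms of each column as K = Σ(ρt)_known − 3260 × (depth of known layers): K_A = 95514.5 − 3260×33.05 = −12228.5; K_B = 1075.84 − 3260×(1.111 + 0.5248) = −4256.868.
Balance: K_A = K_B − x×(3260 − 2840), so x = (K_B − K_A)/(3260 − 2840) = 7971.63/420 = 19 km.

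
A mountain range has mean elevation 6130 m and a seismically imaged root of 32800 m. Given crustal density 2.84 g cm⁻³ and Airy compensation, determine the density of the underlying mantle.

3.37 g cm⁻³

Airy balance: ρ_c h = (ρ_m − ρ_c) r → ρ_m = ρ_c (1 + h/r).
ρ_m = 2.84 × (1 + 6130 m/32800 m) = 3.37 g cm⁻³.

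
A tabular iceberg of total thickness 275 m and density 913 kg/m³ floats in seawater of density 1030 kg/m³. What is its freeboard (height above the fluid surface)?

Floating equilibrium: submerged depth d = t ρ_obj/ρ_fluid = 275 m × 913/1030 = 243.8 m.
Freeboard = t − d = 275 m − 243.8 m = 31.2 m.

31.2 m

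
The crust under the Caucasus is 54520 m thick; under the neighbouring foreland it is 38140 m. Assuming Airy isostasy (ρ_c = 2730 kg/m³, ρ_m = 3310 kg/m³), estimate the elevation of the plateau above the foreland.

Excess crust Δ = 54520 m − 38140 m = 16380 m, split between elevation h and root r with h + r = Δ.
Airy balance ρ_c h = (ρ_m − ρ_c) r gives r = h ρ_c/(ρ_m − ρ_c), so h (1 + ρ_c/(ρ_m − ρ_c)) = Δ, i.e. h = Δ (ρ_m − ρ_c)/ρ_m.
h = 16380 m × 580/3310 = 2870 m.

2870 m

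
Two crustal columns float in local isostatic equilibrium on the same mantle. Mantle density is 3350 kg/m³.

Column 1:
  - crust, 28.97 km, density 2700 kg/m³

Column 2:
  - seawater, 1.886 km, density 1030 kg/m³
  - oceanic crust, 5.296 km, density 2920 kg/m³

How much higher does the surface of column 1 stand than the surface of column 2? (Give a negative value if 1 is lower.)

For any compensation level in the mantle, the mantle terms cancel and isostasy reduces to e = (Σt_1 − Σt_2) − (Σ(ρt)_1 − Σ(ρt)_2) / ρ_m.
Σt_1 = 28.97 km; Σt_2 = 7.182 km; Σ(ρt)_1 = 78219; Σ(ρt)_2 = 17406.9 (in km·kg/m³).
e = (28.97 − 7.182) − (78219 − 17406.9) / 3350 = 3.64 km.

3.64 km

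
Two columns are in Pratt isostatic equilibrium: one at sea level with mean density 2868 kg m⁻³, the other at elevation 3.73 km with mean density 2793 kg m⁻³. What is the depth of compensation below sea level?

139 km

ρ_ref D = ρ (D + h) → D (ρ_ref − ρ) = ρ h.
D = ρ h/(ρ_ref − ρ) = 2793 × 3.73 km/(2868 − 2793) = 139 km.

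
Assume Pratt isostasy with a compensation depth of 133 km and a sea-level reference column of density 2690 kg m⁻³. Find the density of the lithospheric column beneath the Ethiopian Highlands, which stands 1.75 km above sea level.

Pratt balance: ρ_ref D = ρ (D + h).
ρ = ρ_ref D/(D + h) = 2690 × 133 km/(133 km + 1.75 km) = 2660 kg m⁻³.

2660 kg m⁻³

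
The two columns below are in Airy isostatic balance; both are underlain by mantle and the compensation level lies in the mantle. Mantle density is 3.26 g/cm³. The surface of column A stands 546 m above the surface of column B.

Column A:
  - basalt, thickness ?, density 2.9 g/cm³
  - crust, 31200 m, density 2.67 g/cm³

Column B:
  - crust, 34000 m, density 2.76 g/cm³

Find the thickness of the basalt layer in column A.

1030 m

Take the compensation level at the base of the deeper column (depth z_c below the surface of column A) and equate Σ ρ_i t_i down to z_c; mantle fills any gap and the z_c terms cancel.
Column A: x×2.9 + 31200×2.67 + (z_c − 31200 − x)×3.26
Column B: 546×0 + 34000×2.76 + (z_c − 546 − 34000)×3.26
The z_c×3.26 term appears on both sides and cancels. Collect the known terms of each column as K = Σ(ρt)_known − 3.26 × (depth of known layers): K_A = 83304 − 3.26×31200 = −18408; K_B = 93840 − 3.26×(546 + 34000) = −18779.96.
Balance: K_A − x×(3.26 − 2.9) = K_B, so x = (K_A − K_B)/(3.26 − 2.9) = 371.96/0.36 = 1030 m.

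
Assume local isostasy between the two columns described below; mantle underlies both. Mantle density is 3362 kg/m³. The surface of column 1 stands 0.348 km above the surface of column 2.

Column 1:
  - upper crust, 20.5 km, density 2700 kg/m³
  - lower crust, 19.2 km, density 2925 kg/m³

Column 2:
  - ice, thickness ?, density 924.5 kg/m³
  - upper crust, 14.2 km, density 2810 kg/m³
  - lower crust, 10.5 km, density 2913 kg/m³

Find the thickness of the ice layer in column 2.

3.38 km

Take the compensation level at the base of the deeper column (depth z_c below the surface of column 1) and equate Σ ρ_i t_i down to z_c; mantle fills any gap and the z_c terms cancel.
Column 1: 20.5×2700 + 19.2×2925 + (z_c − 39.7)×3362
Column 2: 0.348×0 + x×924.5 + 14.2×2810 + 10.5×2913 + (z_c − 0.348 − 24.7 − x)×3362
The z_c×3362 term appears on both sides and cancels. Collect the known terms of each column as K = Σ(ρt)_known − 3362 × (depth of known layers): K_1 = 111510 − 3362×39.7 = −21961.4; K_2 = 70488.5 − 3362×(0.348 + 24.7) = −13722.876.
Balance: K_1 = K_2 − x×(3362 − 924.5), so x = (K_2 − K_1)/(3362 − 924.5) = 8238.52/2437.5 = 3.38 km.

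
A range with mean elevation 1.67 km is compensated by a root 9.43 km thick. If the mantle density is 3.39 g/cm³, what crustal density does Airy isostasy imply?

ρ_c h = (ρ_m − ρ_c) r → ρ_c (h + r) = ρ_m r → ρ_c = ρ_m r / (h + r).
ρ_c = 3.39 × 9.43 km / (1.67 km + 9.43 km) = 2.88 g/cm³.

2.88 g/cm³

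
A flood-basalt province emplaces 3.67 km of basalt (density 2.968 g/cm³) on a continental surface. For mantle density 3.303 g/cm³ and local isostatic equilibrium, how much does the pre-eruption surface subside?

Subaerial loading: s = t ρ_load / ρ_m.
s = 3.67 km × 2.968/3.303 = 3.3 km.

3.3 km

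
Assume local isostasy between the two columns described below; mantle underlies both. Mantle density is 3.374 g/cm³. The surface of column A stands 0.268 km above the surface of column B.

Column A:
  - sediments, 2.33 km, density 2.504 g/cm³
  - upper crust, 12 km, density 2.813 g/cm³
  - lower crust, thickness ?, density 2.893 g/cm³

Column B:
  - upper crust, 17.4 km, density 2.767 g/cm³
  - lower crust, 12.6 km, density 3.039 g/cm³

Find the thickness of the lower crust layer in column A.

Take the compensation level at the base of the deeper column (depth z_c below the surface of column A) and equate Σ ρ_i t_i down to z_c; mantle fills any gap and the z_c terms cancel.
Column A: 2.33×2.504 + 12×2.813 + x×2.893 + (z_c − 14.33 − x)×3.374
Column B: 0.268×0 + 17.4×2.767 + 12.6×3.039 + (z_c − 0.268 − 30)×3.374
The z_c×3.374 term appears on both sides and cancels. Collect the known terms of each column as K = Σ(ρt)_known − 3.374 × (depth of known layers): K_A = 39.59032 − 3.374×14.33 = −8.7591; K_B = 86.4372 − 3.374×(0.268 + 30) = −15.687032.
Balance: K_A − x×(3.374 − 2.893) = K_B, so x = (K_A − K_B)/(3.374 − 2.893) = 6.92793/0.481 = 14.4 km.

14.4 km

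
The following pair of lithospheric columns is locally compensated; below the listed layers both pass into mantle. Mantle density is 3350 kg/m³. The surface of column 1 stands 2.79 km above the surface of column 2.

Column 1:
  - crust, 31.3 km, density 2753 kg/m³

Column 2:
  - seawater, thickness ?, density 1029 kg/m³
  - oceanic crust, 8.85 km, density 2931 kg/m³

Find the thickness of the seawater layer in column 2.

2.43 km

Take the compensation level at the base of the deeper column (depth z_c below the surface of column 1) and equate Σ ρ_i t_i down to z_c; mantle fills any gap and the z_c terms cancel.
Column 1: 31.3×2753 + (z_c − 31.3)×3350
Column 2: 2.79×0 + x×1029 + 8.85×2931 + (z_c − 2.79 − 8.85 − x)×3350
The z_c×3350 term appears on both sides and cancels. Collect the known terms of each column as K = Σ(ρt)_known − 3350 × (depth of known layers): K_1 = 86168.9 − 3350×31.3 = −18686.1; K_2 = 25939.35 − 3350×(2.79 + 8.85) = −13054.65.
Balance: K_1 = K_2 − x×(3350 − 1029), so x = (K_2 − K_1)/(3350 − 1029) = 5631.45/2321 = 2.43 km.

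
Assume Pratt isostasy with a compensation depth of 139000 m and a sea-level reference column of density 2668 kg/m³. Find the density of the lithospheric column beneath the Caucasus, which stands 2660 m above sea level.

Pratt balance: ρ_ref D = ρ (D + h).
ρ = ρ_ref D/(D + h) = 2668 × 139000 m/(139000 m + 2660 m) = 2620 kg/m³.

2620 kg/m³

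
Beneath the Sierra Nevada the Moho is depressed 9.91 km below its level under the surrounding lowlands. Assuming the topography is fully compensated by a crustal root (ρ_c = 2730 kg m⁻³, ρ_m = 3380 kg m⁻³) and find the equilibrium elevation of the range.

Equating mass per unit area of the two columns: ρ_c h = (ρ_m − ρ_c) r.
h = r (ρ_m − ρ_c) / ρ_c = 9.91 km × (3380 − 2730) / 2730 = 2.36 km.

2.36 km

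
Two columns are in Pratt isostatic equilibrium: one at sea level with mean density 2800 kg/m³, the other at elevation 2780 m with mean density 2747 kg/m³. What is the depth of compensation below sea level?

144000 m

ρ_ref D = ρ (D + h) → D (ρ_ref − ρ) = ρ h.
D = ρ h/(ρ_ref − ρ) = 2747 × 2780 m/(2800 − 2747) = 144000 m.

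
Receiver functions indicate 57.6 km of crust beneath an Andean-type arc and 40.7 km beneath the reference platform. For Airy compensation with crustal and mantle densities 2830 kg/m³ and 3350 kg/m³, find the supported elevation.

2.62 km

Excess crust Δ = 57.6 km − 40.7 km = 16.9 km, split between elevation h and root r with h + r = Δ.
Airy balance ρ_c h = (ρ_m − ρ_c) r gives r = h ρ_c/(ρ_m − ρ_c), so h (1 + ρ_c/(ρ_m − ρ_c)) = Δ, i.e. h = Δ (ρ_m − ρ_c)/ρ_m.
h = 16.9 km × 520/3350 = 2.62 km.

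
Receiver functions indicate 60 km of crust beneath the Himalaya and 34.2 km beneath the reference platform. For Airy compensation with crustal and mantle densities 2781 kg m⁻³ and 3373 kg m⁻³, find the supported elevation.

4.53 km

Excess crust Δ = 60 km − 34.2 km = 25.8 km, split between elevation h and root r with h + r = Δ.
Airy balance ρ_c h = (ρ_m − ρ_c) r gives r = h ρ_c/(ρ_m − ρ_c), so h (1 + ρ_c/(ρ_m − ρ_c)) = Δ, i.e. h = Δ (ρ_m − ρ_c)/ρ_m.
h = 25.8 km × 592/3373 = 4.53 km.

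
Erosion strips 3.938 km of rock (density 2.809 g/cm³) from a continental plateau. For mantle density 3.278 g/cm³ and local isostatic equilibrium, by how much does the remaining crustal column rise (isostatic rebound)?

3.37 km

Unloading: uplift u = e ρ_c/ρ_m = 3.938 km × 2.809/3.278 = 3.37 km.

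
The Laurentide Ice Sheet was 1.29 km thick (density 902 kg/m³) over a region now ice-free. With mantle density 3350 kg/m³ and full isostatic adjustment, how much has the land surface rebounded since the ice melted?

Removing the load lets mantle flow back in; uplift u satisfies ρ_ice t = ρ_m u.
u = t ρ_ice/ρ_m = 1.29 km × 902/3350 = 0.347 km.

0.347 km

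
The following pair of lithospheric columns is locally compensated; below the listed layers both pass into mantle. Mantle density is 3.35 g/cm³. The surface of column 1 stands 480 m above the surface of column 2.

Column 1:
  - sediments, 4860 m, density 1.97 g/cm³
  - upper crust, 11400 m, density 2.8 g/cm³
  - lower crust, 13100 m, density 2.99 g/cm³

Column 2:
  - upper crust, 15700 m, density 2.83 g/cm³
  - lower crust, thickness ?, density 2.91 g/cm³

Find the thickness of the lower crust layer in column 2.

18000 m

Take the compensation level at the base of the deeper column (depth z_c below the surface of column 1) and equate Σ ρ_i t_i down to z_c; mantle fills any gap and the z_c terms cancel.
Column 1: 4860×1.97 + 11400×2.8 + 13100×2.99 + (z_c − 29360)×3.35
Column 2: 480×0 + 15700×2.83 + x×2.91 + (z_c − 480 − 15700 − x)×3.35
The z_c×3.35 term appears on both sides and cancels. Collect the known terms of each column as K = Σ(ρt)_known − 3.35 × (depth of known layers): K_1 = 80663.2 − 3.35×29360 = −17692.8; K_2 = 44431 − 3.35×(480 + 15700) = −9772.
Balance: K_1 = K_2 − x×(3.35 − 2.91), so x = (K_2 − K_1)/(3.35 − 2.91) = 7920.8/0.44 = 18000 m.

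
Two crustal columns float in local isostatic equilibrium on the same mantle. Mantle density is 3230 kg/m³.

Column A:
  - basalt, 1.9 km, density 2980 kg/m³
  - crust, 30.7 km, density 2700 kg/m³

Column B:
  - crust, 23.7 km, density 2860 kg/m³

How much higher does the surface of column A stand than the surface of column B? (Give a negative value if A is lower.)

2.47 km

For any compensation level in the mantle, the mantle terms cancel and isostasy reduces to e = (Σt_A − Σt_B) − (Σ(ρt)_A − Σ(ρt)_B) / ρ_m.
Σt_A = 32.6 km; Σt_B = 23.7 km; Σ(ρt)_A = 88552; Σ(ρt)_B = 67782 (in km·kg/m³).
e = (32.6 − 23.7) − (88552 − 67782) / 3230 = 2.47 km.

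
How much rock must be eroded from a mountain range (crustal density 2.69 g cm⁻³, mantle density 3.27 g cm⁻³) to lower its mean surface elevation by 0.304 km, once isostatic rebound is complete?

1.71 km

Net drop Δ = e − u = e − e ρ_c/ρ_m = e (ρ_m − ρ_c)/ρ_m.
e = Δ ρ_m/(ρ_m − ρ_c) = 0.304 km × 3.27/0.58 = 1.71 km.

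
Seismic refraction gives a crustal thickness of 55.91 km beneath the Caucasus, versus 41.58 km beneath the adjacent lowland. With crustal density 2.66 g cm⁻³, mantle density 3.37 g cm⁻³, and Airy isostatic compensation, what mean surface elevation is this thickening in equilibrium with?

3.02 km

Excess crust Δ = 55.91 km − 41.58 km = 14.33 km, split between elevation h and root r with h + r = Δ.
Airy balance ρ_c h = (ρ_m − ρ_c) r gives r = h ρ_c/(ρ_m − ρ_c), so h (1 + ρ_c/(ρ_m − ρ_c)) = Δ, i.e. h = Δ (ρ_m − ρ_c)/ρ_m.
h = 14.33 km × 0.71/3.37 = 3.02 km.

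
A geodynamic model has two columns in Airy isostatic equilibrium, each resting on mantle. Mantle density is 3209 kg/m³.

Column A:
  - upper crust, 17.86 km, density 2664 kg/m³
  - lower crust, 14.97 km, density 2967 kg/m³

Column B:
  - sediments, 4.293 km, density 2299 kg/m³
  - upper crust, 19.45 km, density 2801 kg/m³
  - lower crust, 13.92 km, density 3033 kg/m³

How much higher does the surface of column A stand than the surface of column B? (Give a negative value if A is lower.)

For any compensation level in the mantle, the mantle terms cancel and isostasy reduces to e = (Σt_A − Σt_B) − (Σ(ρt)_A − Σ(ρt)_B) / ρ_m.
Σt_A = 32.83 km; Σt_B = 37.663 km; Σ(ρt)_A = 91995.03; Σ(ρt)_B = 106568.417 (in km·kg/m³).
e = (32.83 − 37.663) − (91995.03 − 106568.417) / 3209 = −0.292 km.

−0.292 km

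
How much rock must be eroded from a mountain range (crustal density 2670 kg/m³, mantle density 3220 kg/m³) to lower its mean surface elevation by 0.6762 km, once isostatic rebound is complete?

3.96 km

Net drop Δ = e − u = e − e ρ_c/ρ_m = e (ρ_m − ρ_c)/ρ_m.
e = Δ ρ_m/(ρ_m − ρ_c) = 0.6762 km × 3220/550 = 3.96 km.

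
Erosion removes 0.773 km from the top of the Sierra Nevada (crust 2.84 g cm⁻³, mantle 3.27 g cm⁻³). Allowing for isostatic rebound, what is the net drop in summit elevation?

Rebound u = e ρ_c/ρ_m = 0.773 km × 2.84/3.27 = 0.6714 km.
Net surface drop = e − u = 0.773 km − 0.6714 km = e (ρ_m − ρ_c)/ρ_m = 0.102 km.

0.102 km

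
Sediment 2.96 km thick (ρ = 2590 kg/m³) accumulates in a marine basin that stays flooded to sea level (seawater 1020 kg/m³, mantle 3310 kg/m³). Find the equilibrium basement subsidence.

Submarine loading: the sediment displaces seawater, and the subsidence is in turn flooded, so s (ρ_m − ρ_w) = t (ρ_sed − ρ_w).
s = 2.96 km × (2590 − 1020) / (3310 − 1020) = 2.03 km.

2.03 km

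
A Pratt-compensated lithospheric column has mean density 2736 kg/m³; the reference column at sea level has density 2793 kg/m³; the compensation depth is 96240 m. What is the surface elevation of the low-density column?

2000 m

ρ_ref D = ρ (D + h) → h = D (ρ_ref − ρ)/ρ.
h = 96240 m × (2793 − 2736)/2736 = 2000 m.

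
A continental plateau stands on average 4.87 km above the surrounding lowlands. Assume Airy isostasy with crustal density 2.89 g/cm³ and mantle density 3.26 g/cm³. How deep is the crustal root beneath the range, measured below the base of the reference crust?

For local isostatic compensation: the weight of the topography is balanced by the buoyancy of the root, ρ_c h = (ρ_m − ρ_c) r.
r = h · ρ_c / (ρ_m − ρ_c) = 4.87 km × 2.89 / (3.26 − 2.89) = 38 km.

38 km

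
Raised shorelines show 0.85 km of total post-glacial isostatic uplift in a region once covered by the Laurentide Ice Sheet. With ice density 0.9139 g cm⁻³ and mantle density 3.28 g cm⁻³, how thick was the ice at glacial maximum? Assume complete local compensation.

3.05 km

u = t ρ_ice/ρ_m → t = u ρ_m/ρ_ice = 0.85 km × 3.28/0.9139 = 3.05 km.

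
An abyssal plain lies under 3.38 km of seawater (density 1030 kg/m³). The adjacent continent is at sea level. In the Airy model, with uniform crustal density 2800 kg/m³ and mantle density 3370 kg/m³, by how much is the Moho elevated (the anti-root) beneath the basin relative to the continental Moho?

For local isostatic compensation: replacing crust with seawater at the top is compensated by replacing crust with mantle at the base: d (ρ_c − ρ_w) = a (ρ_m − ρ_c).
a = d (ρ_c − ρ_w)/(ρ_m − ρ_c) = 3.38 km × 1770/570 = 10.5 km.

10.5 km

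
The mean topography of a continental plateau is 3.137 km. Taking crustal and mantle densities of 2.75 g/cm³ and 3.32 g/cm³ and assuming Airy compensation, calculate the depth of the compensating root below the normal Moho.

In Airy isostatic equilibrium: the weight of the topography is balanced by the buoyancy of the root, ρ_c h = (ρ_m − ρ_c) r.
r = h · ρ_c / (ρ_m − ρ_c) = 3.137 km × 2.75 / (3.32 − 2.75) = 15.1 km.

15.1 km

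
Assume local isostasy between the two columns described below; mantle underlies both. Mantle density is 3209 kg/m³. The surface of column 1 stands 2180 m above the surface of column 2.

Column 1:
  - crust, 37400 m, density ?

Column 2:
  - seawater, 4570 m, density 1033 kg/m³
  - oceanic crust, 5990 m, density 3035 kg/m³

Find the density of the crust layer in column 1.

2730 kg/m³

Take the compensation level at the base of the deeper column (depth z_c below the surface of column 1) and equate Σ ρ_i t_i down to z_c; mantle fills any gap and the z_c terms cancel.
Column 1: 37400×ρ + (z_c − 37400)×3209
Column 2: 2180×0 + 4570×1033 + 5990×3035 + (z_c − 2180 − 10560)×3209
The z_c×3209 term appears on both sides and cancels. Collect the known terms of each column as K = Σ(ρt)_known − 3209 × (depth of known layers): K_1 = 0 − 3209×37400 = −120016600; K_2 = 22900460 − 3209×(2180 + 10560) = −17982200.
Balance: K_1 + 37400×ρ = K_2, so ρ = (K_2 − K_1)/37400 = 102034000/37400 = 2730 kg/m³.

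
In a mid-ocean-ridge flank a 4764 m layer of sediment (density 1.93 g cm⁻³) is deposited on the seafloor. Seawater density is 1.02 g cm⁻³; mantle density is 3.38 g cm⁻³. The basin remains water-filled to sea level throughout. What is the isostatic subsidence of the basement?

1840 m

Submarine loading: the sediment displaces seawater, and the subsidence is in turn flooded, so s (ρ_m − ρ_w) = t (ρ_sed − ρ_w).
s = 4764 m × (1.93 − 1.02) / (3.38 − 1.02) = 1840 m.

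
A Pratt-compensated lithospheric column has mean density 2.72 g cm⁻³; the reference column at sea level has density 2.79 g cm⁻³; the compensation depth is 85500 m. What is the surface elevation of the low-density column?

2200 m

ρ_ref D = ρ (D + h) → h = D (ρ_ref − ρ)/ρ.
h = 85500 m × (2.79 − 2.72)/2.72 = 2200 m.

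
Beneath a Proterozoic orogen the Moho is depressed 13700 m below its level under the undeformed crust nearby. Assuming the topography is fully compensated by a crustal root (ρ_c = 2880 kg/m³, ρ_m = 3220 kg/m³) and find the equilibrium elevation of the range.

1620 m

By Archimedes' principle applied to the lithosphere: ρ_c h = (ρ_m − ρ_c) r.
h = r (ρ_m − ρ_c) / ρ_c = 13700 m × (3220 − 2880) / 2880 = 1620 m.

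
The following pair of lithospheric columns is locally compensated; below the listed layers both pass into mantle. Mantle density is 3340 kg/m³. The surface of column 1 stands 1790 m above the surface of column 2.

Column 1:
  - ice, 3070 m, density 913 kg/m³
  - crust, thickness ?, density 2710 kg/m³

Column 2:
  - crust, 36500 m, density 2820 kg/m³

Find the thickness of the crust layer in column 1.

27800 m

Take the compensation level at the base of the deeper column (depth z_c below the surface of column 1) and equate Σ ρ_i t_i down to z_c; mantle fills any gap and the z_c terms cancel.
Column 1: 3070×913 + x×2710 + (z_c − 3070 − x)×3340
Column 2: 1790×0 + 36500×2820 + (z_c − 1790 − 36500)×3340
The z_c×3340 term appears on both sides and cancels. Collect the known terms of each column as K = Σ(ρt)_known − 3340 × (depth of known layers): K_1 = 2802910 − 3340×3070 = −7450890; K_2 = 102930000 − 3340×(1790 + 36500) = −24958600.
Balance: K_1 − x×(3340 − 2710) = K_2, so x = (K_1 − K_2)/(3340 − 2710) = 17507700/630 = 27800 m.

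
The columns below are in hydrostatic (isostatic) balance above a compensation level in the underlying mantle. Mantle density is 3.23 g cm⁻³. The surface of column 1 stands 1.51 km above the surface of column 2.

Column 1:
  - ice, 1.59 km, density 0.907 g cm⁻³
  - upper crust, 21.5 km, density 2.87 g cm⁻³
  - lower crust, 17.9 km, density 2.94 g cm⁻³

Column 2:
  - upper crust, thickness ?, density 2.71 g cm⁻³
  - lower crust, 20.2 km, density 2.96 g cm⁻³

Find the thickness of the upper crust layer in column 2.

12.1 km

Take the compensation level at the base of the deeper column (depth z_c below the surface of column 1) and equate Σ ρ_i t_i down to z_c; mantle fills any gap and the z_c terms cancel.
Column 1: 1.59×0.907 + 21.5×2.87 + 17.9×2.94 + (z_c − 40.99)×3.23
Column 2: 1.51×0 + x×2.71 + 20.2×2.96 + (z_c − 1.51 − 20.2 − x)×3.23
The z_c×3.23 term appears on both sides and cancels. Collect the known terms of each column as K = Σ(ρt)_known − 3.23 × (depth of known layers): K_1 = 115.77313 − 3.23×40.99 = −16.62457; K_2 = 59.792 − 3.23×(1.51 + 20.2) = −10.3313.
Balance: K_1 = K_2 − x×(3.23 − 2.71), so x = (K_2 − K_1)/(3.23 − 2.71) = 6.29327/0.52 = 12.1 km.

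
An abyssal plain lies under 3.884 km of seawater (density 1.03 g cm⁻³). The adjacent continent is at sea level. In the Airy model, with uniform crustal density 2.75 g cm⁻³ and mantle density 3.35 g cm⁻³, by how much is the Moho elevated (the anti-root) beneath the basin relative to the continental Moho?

11.1 km

Isostatic balance requires: replacing crust with seawater at the top is compensated by replacing crust with mantle at the base: d (ρ_c − ρ_w) = a (ρ_m − ρ_c).
a = d (ρ_c − ρ_w)/(ρ_m − ρ_c) = 3.884 km × 1.72/0.6 = 11.1 km.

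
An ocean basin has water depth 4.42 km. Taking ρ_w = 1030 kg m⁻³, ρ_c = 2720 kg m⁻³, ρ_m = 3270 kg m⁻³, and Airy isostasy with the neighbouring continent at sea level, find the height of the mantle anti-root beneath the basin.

13.6 km

In Airy isostatic equilibrium: replacing crust with seawater at the top is compensated by replacing crust with mantle at the base: d (ρ_c − ρ_w) = a (ρ_m − ρ_c).
a = d (ρ_c − ρ_w)/(ρ_m − ρ_c) = 4.42 km × 1690/550 = 13.6 km.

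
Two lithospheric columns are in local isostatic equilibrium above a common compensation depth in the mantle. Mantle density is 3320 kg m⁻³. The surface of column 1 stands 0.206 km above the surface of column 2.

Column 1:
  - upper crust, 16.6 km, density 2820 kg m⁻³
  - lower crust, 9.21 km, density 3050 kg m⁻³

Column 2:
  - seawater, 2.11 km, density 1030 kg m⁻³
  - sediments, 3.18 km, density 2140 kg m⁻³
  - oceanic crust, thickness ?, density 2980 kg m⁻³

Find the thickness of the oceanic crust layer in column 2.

4.47 km

Take the compensation level at the base of the deeper column (depth z_c below the surface of column 1) and equate Σ ρ_i t_i down to z_c; mantle fills any gap and the z_c terms cancel.
Column 1: 16.6×2820 + 9.21×3050 + (z_c − 25.81)×3320
Column 2: 0.206×0 + 2.11×1030 + 3.18×2140 + x×2980 + (z_c − 0.206 − 5.29 − x)×3320
The z_c×3320 term appears on both sides and cancels. Collect the known terms of each column as K = Σ(ρt)_known − 3320 × (depth of known layers): K_1 = 74902.5 − 3320×25.81 = −10786.7; K_2 = 8978.5 − 3320×(0.206 + 5.29) = −9268.22.
Balance: K_1 = K_2 − x×(3320 − 2980), so x = (K_2 − K_1)/(3320 − 2980) = 1518.48/340 = 4.47 km.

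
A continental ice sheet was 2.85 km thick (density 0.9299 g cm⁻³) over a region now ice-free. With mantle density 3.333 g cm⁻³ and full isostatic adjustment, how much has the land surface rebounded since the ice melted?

Removing the load lets mantle flow back in; uplift u satisfies ρ_ice t = ρ_m u.
u = t ρ_ice/ρ_m = 2.85 km × 0.9299/3.333 = 0.795 km.

0.795 km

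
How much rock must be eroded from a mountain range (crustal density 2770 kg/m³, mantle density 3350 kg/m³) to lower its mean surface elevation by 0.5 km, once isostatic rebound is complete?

Net drop Δ = e − u = e − e ρ_c/ρ_m = e (ρ_m − ρ_c)/ρ_m.
e = Δ ρ_m/(ρ_m − ρ_c) = 0.5 km × 3350/580 = 2.89 km.

2.89 km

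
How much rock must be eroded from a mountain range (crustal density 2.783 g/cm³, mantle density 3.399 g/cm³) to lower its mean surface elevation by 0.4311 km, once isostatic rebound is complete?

Net drop Δ = e − u = e − e ρ_c/ρ_m = e (ρ_m − ρ_c)/ρ_m.
e = Δ ρ_m/(ρ_m − ρ_c) = 0.4311 km × 3.399/0.616 = 2.38 km.

2.38 km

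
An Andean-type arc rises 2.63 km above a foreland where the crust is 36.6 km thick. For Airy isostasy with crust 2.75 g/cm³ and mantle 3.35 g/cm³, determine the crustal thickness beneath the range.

Root depth r = h ρ_c / (ρ_m − ρ_c) = 2.63 km × 2.75 / 0.6 = 12.05 km.
Total thickness = T + h + r = 36.6 km + 2.63 km + 12.05 km = 51.3 km.

51.3 km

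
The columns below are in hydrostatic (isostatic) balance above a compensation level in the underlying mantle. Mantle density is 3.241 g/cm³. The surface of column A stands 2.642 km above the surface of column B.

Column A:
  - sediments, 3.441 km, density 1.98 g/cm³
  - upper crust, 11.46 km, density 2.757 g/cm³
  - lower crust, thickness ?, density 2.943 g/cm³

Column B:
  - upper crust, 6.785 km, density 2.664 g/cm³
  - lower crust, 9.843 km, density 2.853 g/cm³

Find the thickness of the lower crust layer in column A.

21.5 km

Take the compensation level at the base of the deeper column (depth z_c below the surface of column A) and equate Σ ρ_i t_i down to z_c; mantle fills any gap and the z_c terms cancel.
Column A: 3.441×1.98 + 11.46×2.757 + x×2.943 + (z_c − 14.901 − x)×3.241
Column B: 2.642×0 + 6.785×2.664 + 9.843×2.853 + (z_c − 2.642 − 16.628)×3.241
The z_c×3.241 term appears on both sides and cancels. Collect the known terms of each column as K = Σ(ρt)_known − 3.241 × (depth of known layers): K_A = 38.4084 − 3.241×14.901 = −9.885741; K_B = 46.157319 − 3.241×(2.642 + 16.628) = −16.296751.
Balance: K_A − x×(3.241 − 2.943) = K_B, so x = (K_A − K_B)/(3.241 − 2.943) = 6.41101/0.298 = 21.5 km.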